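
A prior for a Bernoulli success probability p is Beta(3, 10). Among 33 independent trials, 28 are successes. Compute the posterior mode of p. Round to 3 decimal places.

Prior: Beta(3, 10).
Data: 28 successes in 33 trials. The binomial likelihood contributes p^28(1−p)^5, so the posterior is Beta(3+28, 10+5) = Beta(31, 15).
For Beta(a, b) with a, b > 1 the mode is (a−1)/(a+b−2) = 30/44 ≈ 0.682.

p̂_MAP = 0.682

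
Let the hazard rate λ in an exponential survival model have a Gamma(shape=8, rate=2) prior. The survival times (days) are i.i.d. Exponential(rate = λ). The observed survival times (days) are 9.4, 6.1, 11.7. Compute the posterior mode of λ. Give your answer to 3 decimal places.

λ̂_MAP = 0.342

The Exponential(rate=λ) likelihood is ∝ λ^n e^(−λΣtᵢ). Here n = 3 and Σtᵢ = 9.4 + 6.1 + 11.7 = 27.2.
Posterior ∝ λ^7e^(−2λ) · λ^3e^(−27.2λ) = λ^10e^(−29.2λ), i.e. Gamma(11, 29.2).
Mode = (a−1)/b = 10/29.2 ≈ 0.342.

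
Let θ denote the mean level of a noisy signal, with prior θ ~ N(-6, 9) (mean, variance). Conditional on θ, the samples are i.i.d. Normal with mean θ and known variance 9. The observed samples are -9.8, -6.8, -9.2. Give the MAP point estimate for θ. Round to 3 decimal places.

n = 3; x̄ = ((-9.8) + (-6.8) + (-9.2))/3 = -25.8/3 = -8.6.
For a Normal prior and Normal likelihood with known variance, the posterior is Normal; its mode equals its mean, the precision-weighted average.
Prior precision 1/σ₀² = 1/9; data precision n/σ² = 3/9 = 1/3.
θ̂ = ((1/9)·(-6) + (1/3)·(-8.6)) / (1/9 + 1/3) = (-53/15)/(4/9) = -7.950.

θ̂_MAP = -7.950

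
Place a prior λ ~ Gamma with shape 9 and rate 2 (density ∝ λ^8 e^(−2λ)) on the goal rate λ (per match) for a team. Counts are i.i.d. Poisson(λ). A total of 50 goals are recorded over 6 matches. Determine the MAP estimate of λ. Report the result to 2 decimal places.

λ̂_MAP = 7.25

Σxᵢ = 50, n = 6.
Posterior ∝ λ^8e^(−2λ) · λ^50e^(−6λ) = λ^58e^(−8λ), i.e. Gamma(shape=59, rate=8).
The mode of a Gamma(a, b) with a ≥ 1 (shape–rate) is (a−1)/b = 58/8 ≈ 7.25.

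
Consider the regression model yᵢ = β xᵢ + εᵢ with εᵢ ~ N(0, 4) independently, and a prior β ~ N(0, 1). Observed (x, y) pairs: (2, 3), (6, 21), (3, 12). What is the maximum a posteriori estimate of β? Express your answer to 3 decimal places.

log p(β | y) = −Σ(yᵢ − βxᵢ)²/(2·4) − β²/(2·1) + const.
Setting the derivative to zero: Σxᵢ(yᵢ − βxᵢ)/4 − β/1 = 0, so β = Σxᵢyᵢ / (Σxᵢ² + σ²/τ²).
Σxᵢyᵢ = 2·3 + 6·21 + 3·12 = 168; Σxᵢ² = 49; σ²/τ² = 4.
β̂_MAP = 168 / (49 + 4) = 168/53 ≈ 3.170.

β̂_MAP = 3.170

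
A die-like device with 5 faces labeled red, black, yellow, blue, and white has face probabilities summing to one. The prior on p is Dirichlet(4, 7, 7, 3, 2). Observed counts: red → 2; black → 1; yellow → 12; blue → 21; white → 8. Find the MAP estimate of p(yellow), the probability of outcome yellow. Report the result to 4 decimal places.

The posterior is Dirichlet(αᵢ + nᵢ) = Dirichlet(6, 8, 19, 24, 10).
For a Dirichlet(a₁,…,a_K) with all aᵢ > 1, the mode has j-th component (aⱼ − 1)/(Σaᵢ − K).
Here Σaᵢ = 67 and K = 5, so p(yellow) = (19 − 1)/(67 − 5) = 18/62 ≈ 0.2903.

MAP estimate of p(yellow) = 0.2903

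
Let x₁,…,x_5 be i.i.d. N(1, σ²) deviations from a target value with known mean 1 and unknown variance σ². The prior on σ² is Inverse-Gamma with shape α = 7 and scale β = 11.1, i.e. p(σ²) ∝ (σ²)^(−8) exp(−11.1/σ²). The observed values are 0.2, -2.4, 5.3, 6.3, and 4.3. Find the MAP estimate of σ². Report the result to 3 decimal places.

Sum of squared deviations about the known mean: SS = (0.2−1)² + (-2.4−1)² + (5.3−1)² + (6.3−1)² + (4.3−1)² = 69.67.
The Normal likelihood contributes (σ²)^(−n/2) exp(−SS/(2σ²)), so the posterior is Inverse-Gamma(α + n/2, β + SS/2) = Inverse-Gamma(9.5, 45.935).
The mode of Inverse-Gamma(a, b) is b/(a+1) = 45.935/10.5 ≈ 4.375.

σ̂²_MAP = 4.375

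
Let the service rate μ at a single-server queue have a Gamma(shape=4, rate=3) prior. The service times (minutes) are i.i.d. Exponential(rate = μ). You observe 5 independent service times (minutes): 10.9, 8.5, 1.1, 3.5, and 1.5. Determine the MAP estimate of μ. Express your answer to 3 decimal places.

The Exponential(rate=μ) likelihood is ∝ μ^n e^(−μΣtᵢ). Here n = 5 and Σtᵢ = 10.9 + 8.5 + 1.1 + 3.5 + 1.5 = 25.5.
Posterior ∝ μ^3e^(−3μ) · μ^5e^(−25.5μ) = μ^8e^(−28.5μ), i.e. Gamma(9, 28.5).
Mode = (a−1)/b = 8/28.5 ≈ 0.281.

μ̂_MAP = 0.281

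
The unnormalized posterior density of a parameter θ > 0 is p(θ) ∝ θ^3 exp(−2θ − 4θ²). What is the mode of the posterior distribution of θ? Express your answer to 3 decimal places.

ℓ'(θ) = 3/θ − 2 − 8θ. Setting this to zero and multiplying by θ: 8θ² + 2θ − 3 = 0.
θ = (−2 + √(2² + 4·8·3)) / (2·8) = (−2 + √100) / 16 = (−2 + 10)/16 = 1/2.
ℓ''(θ) = −3/θ² − 8 < 0, confirming a maximum.

θ̂_MAP = 0.500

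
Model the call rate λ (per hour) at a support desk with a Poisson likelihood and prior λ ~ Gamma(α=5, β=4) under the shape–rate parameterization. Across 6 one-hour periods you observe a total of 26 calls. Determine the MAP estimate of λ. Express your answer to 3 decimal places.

Σxᵢ = 26, n = 6.
Posterior ∝ λ^4e^(−4λ) · λ^26e^(−6λ) = λ^30e^(−10λ), i.e. Gamma(shape=31, rate=10).
The mode of a Gamma(a, b) with a ≥ 1 (shape–rate) is (a−1)/b = 30/10 ≈ 3.000.

λ̂_MAP = 3.000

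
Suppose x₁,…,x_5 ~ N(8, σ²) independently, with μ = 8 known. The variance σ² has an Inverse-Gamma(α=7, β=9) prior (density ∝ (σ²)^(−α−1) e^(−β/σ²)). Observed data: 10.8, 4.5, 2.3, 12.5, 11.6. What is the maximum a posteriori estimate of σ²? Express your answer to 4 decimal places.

Sum of squared deviations about the known mean: SS = (10.8−8)² + (4.5−8)² + (2.3−8)² + (12.5−8)² + (11.6−8)² = 85.79.
The Normal likelihood contributes (σ²)^(−n/2) exp(−SS/(2σ²)), so the posterior is Inverse-Gamma(α + n/2, β + SS/2) = Inverse-Gamma(9.5, 51.895).
The mode of Inverse-Gamma(a, b) is b/(a+1) = 51.895/10.5 ≈ 4.9424.

σ̂²_MAP = 4.9424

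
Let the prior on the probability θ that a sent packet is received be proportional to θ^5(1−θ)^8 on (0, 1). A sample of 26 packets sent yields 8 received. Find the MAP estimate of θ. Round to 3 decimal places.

θ̂_MAP = 0.333

The prior density ∝ θ^5(1−θ)^8 is the kernel of Beta(6, 9).
Data: 8 successes in 26 trials. The binomial likelihood contributes θ^8(1−θ)^18, so the posterior is Beta(6+8, 9+18) = Beta(14, 27).
For Beta(a, b) with a, b > 1 the mode is (a−1)/(a+b−2) = 13/39 ≈ 0.333.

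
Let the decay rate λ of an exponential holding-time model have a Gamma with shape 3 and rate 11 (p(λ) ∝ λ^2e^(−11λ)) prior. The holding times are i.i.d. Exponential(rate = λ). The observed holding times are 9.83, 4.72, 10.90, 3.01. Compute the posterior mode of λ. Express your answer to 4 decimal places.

λ̂_MAP = 0.1521

The Exponential(rate=λ) likelihood is ∝ λ^n e^(−λΣtᵢ). Here n = 4 and Σtᵢ = 9.83 + 4.72 + 10.90 + 3.01 = 28.46.
Posterior ∝ λ^2e^(−11λ) · λ^4e^(−28.46λ) = λ^6e^(−39.46λ), i.e. Gamma(7, 39.46).
Mode = (a−1)/b = 6/39.46 ≈ 0.1521.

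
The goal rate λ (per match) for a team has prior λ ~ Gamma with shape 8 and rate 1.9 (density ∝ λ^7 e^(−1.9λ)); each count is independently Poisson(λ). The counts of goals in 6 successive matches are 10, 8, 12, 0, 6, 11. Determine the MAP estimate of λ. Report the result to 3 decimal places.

λ̂_MAP = 6.835

Σxᵢ = 10+8+12+0+6+11 = 47, with n = 6.
Posterior ∝ λ^7e^(−1.9λ) · λ^47e^(−6λ) = λ^54e^(−7.9λ), i.e. Gamma(shape=55, rate=7.9).
The mode of a Gamma(a, b) with a ≥ 1 (shape–rate) is (a−1)/b = 54/7.9 ≈ 6.835.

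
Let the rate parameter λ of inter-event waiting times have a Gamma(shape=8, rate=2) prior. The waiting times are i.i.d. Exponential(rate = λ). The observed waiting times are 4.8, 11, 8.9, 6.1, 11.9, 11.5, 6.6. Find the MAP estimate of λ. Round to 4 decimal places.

λ̂_MAP = 0.2229

The Exponential(rate=λ) likelihood is ∝ λ^n e^(−λΣtᵢ). Here n = 7 and Σtᵢ = 4.8 + 11 + 8.9 + 6.1 + 11.9 + 11.5 + 6.6 = 60.8.
Posterior ∝ λ^7e^(−2λ) · λ^7e^(−60.8λ) = λ^14e^(−62.8λ), i.e. Gamma(15, 62.8).
Mode = (a−1)/b = 14/62.8 ≈ 0.2229.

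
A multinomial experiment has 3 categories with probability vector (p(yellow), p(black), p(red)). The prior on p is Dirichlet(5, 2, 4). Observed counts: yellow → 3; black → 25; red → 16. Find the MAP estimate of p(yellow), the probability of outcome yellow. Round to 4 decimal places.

The posterior is Dirichlet(αᵢ + nᵢ) = Dirichlet(8, 27, 20).
For a Dirichlet(a₁,…,a_K) with all aᵢ > 1, the mode has j-th component (aⱼ − 1)/(Σaᵢ − K).
Here Σaᵢ = 55 and K = 3, so p(yellow) = (8 − 1)/(55 − 3) = 7/52 ≈ 0.1346.

MAP estimate of p(yellow) = 0.1346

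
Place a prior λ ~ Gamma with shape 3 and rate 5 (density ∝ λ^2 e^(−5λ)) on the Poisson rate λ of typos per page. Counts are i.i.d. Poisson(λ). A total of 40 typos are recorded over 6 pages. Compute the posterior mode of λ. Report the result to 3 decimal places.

λ̂_MAP = 3.818

Σxᵢ = 40, n = 6.
Posterior ∝ λ^2e^(−5λ) · λ^40e^(−6λ) = λ^42e^(−11λ), i.e. Gamma(shape=43, rate=11).
The mode of a Gamma(a, b) with a ≥ 1 (shape–rate) is (a−1)/b = 42/11 ≈ 3.818.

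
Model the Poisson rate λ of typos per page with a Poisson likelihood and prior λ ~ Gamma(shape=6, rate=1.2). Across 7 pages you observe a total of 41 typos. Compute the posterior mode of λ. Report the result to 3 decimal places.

λ̂_MAP = 5.610

Σxᵢ = 41, n = 7.
Posterior ∝ λ^5e^(−1.2λ) · λ^41e^(−7λ) = λ^46e^(−8.2λ), i.e. Gamma(shape=47, rate=8.2).
The mode of a Gamma(a, b) with a ≥ 1 (shape–rate) is (a−1)/b = 46/8.2 ≈ 5.610.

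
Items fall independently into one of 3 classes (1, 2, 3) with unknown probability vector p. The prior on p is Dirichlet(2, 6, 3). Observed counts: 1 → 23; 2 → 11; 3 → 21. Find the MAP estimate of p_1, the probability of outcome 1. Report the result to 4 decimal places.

MAP estimate: 0.3810

The posterior is Dirichlet(αᵢ + nᵢ) = Dirichlet(25, 17, 24).
For a Dirichlet(a₁,…,a_K) with all aᵢ > 1, the mode has j-th component (aⱼ − 1)/(Σaᵢ − K).
Here Σaᵢ = 66 and K = 3, so p_1 = (25 − 1)/(66 − 3) = 24/63 ≈ 0.3810.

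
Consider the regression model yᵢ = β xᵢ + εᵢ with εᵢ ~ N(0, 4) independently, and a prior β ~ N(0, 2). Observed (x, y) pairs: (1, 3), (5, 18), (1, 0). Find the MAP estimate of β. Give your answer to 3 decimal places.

β̂_MAP = 3.207

log p(β | y) = −Σ(yᵢ − βxᵢ)²/(2·4) − β²/(2·2) + const.
Setting the derivative to zero: Σxᵢ(yᵢ − βxᵢ)/4 − β/2 = 0, so β = Σxᵢyᵢ / (Σxᵢ² + σ²/τ²).
Σxᵢyᵢ = 1·3 + 5·18 + 1·0 = 93; Σxᵢ² = 27; σ²/τ² = 2.
β̂_MAP = 93 / (27 + 2) = 93/29 ≈ 3.207.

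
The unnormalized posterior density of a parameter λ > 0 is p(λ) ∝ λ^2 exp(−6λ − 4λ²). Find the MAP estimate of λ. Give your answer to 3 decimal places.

ℓ'(λ) = 2/λ − 6 − 8λ. Setting this to zero and multiplying by λ: 8λ² + 6λ − 2 = 0.
λ = (−6 + √(6² + 4·8·2)) / (2·8) = (−6 + √100) / 16 = (−6 + 10)/16 = 1/4.
ℓ''(λ) = −2/λ² − 8 < 0, confirming a maximum.

λ̂_MAP = 0.250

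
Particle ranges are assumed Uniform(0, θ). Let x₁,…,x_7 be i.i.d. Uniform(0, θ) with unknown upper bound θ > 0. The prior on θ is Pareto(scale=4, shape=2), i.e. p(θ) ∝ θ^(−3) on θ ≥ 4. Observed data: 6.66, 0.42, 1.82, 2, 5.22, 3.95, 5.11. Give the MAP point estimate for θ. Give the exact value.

The Uniform(0, θ) likelihood is θ^(−n) for θ ≥ max(xᵢ), zero otherwise. Here max(xᵢ) = 6.66.
Posterior ∝ θ^(−3) · θ^(−7) = θ^(−10) on θ ≥ max(4, 6.66) = 6.66.
This density is strictly decreasing in θ, so the posterior mode lies at the lower boundary of the support.

θ̂_MAP = 6.66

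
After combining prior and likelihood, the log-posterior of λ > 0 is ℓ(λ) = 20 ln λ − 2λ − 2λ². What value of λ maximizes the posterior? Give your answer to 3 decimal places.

λ̂_MAP = 2.000

ℓ'(λ) = 20/λ − 2 − 4λ. Setting this to zero and multiplying by λ: 4λ² + 2λ − 20 = 0.
λ = (−2 + √(2² + 4·4·20)) / (2·4) = (−2 + √324) / 8 = (−2 + 18)/8 = 2.
ℓ''(λ) = −20/λ² − 4 < 0, confirming a maximum.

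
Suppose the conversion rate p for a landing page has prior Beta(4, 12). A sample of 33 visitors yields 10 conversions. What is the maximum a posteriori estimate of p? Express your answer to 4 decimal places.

p̂_MAP = 0.2766

Prior: Beta(4, 12).
Data: 10 successes in 33 trials. The binomial likelihood contributes p^10(1−p)^23, so the posterior is Beta(4+10, 12+23) = Beta(14, 35).
For Beta(a, b) with a, b > 1 the mode is (a−1)/(a+b−2) = 13/47 ≈ 0.2766.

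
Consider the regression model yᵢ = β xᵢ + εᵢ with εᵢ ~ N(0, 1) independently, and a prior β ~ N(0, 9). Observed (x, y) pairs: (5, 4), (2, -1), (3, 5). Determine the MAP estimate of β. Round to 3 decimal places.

β̂_MAP = 0.866

log p(β | y) = −Σ(yᵢ − βxᵢ)²/(2·1) − β²/(2·9) + const.
Setting the derivative to zero: Σxᵢ(yᵢ − βxᵢ)/1 − β/9 = 0, so β = Σxᵢyᵢ / (Σxᵢ² + σ²/τ²).
Σxᵢyᵢ = 5·4 + 2·(-1) + 3·5 = 33; Σxᵢ² = 38; σ²/τ² = 1/9.
β̂_MAP = 33 / (38 + 1/9) = 33/(343/9) = 297/343 ≈ 0.866.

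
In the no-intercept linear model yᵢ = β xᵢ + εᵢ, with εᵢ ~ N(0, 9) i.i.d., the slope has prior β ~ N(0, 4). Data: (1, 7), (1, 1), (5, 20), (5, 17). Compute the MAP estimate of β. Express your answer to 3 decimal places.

log p(β | y) = −Σ(yᵢ − βxᵢ)²/(2·9) − β²/(2·4) + const.
Setting the derivative to zero: Σxᵢ(yᵢ − βxᵢ)/9 − β/4 = 0, so β = Σxᵢyᵢ / (Σxᵢ² + σ²/τ²).
Σxᵢyᵢ = 1·7 + 1·1 + 5·20 + 5·17 = 193; Σxᵢ² = 52; σ²/τ² = 2.25.
β̂_MAP = 193 / (52 + 2.25) = 193/54.25 ≈ 3.558.

β̂_MAP = 3.558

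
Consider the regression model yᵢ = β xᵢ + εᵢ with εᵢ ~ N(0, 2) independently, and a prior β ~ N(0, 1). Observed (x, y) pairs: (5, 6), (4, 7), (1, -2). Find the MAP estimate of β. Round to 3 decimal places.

log p(β | y) = −Σ(yᵢ − βxᵢ)²/(2·2) − β²/(2·1) + const.
Setting the derivative to zero: Σxᵢ(yᵢ − βxᵢ)/2 − β/1 = 0, so β = Σxᵢyᵢ / (Σxᵢ² + σ²/τ²).
Σxᵢyᵢ = 5·6 + 4·7 + 1·(-2) = 56; Σxᵢ² = 42; σ²/τ² = 2.
β̂_MAP = 56 / (42 + 2) = 56/44 ≈ 1.273.

β̂_MAP = 1.273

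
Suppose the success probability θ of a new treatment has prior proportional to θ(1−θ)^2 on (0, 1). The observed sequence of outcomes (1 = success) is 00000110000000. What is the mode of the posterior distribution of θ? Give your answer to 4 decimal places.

θ̂_MAP = 0.1765

The prior density ∝ θ(1−θ)^2 is the kernel of Beta(2, 3).
Data: 2 successes in 14 trials (from the sequence). The binomial likelihood contributes θ^2(1−θ)^12, so the posterior is Beta(2+2, 3+12) = Beta(4, 15).
For Beta(a, b) with a, b > 1 the mode is (a−1)/(a+b−2) = 3/17 ≈ 0.1765.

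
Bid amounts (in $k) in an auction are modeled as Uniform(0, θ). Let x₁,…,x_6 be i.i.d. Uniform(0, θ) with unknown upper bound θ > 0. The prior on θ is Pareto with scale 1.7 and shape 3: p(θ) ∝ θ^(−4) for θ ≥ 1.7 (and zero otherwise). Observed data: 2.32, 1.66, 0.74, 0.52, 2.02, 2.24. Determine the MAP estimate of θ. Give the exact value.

The Uniform(0, θ) likelihood is θ^(−n) for θ ≥ max(xᵢ), zero otherwise. Here max(xᵢ) = 2.32.
Posterior ∝ θ^(−4) · θ^(−6) = θ^(−10) on θ ≥ max(1.7, 2.32) = 2.32.
This density is strictly decreasing in θ, so the posterior mode lies at the lower boundary of the support.

θ̂_MAP = 2.32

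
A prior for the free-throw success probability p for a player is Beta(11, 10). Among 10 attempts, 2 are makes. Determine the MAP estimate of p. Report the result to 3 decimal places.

Prior: Beta(11, 10).
Data: 2 successes in 10 trials. The binomial likelihood contributes p^2(1−p)^8, so the posterior is Beta(11+2, 10+8) = Beta(13, 18).
For Beta(a, b) with a, b > 1 the mode is (a−1)/(a+b−2) = 12/29 ≈ 0.414.

p̂_MAP = 0.414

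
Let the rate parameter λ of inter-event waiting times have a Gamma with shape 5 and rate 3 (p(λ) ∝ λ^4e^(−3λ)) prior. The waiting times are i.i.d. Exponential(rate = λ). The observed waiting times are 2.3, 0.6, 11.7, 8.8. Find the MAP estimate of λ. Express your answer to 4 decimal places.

λ̂_MAP = 0.3030

The Exponential(rate=λ) likelihood is ∝ λ^n e^(−λΣtᵢ). Here n = 4 and Σtᵢ = 2.3 + 0.6 + 11.7 + 8.8 = 23.4.
Posterior ∝ λ^4e^(−3λ) · λ^4e^(−23.4λ) = λ^8e^(−26.4λ), i.e. Gamma(9, 26.4).
Mode = (a−1)/b = 8/26.4 ≈ 0.3030.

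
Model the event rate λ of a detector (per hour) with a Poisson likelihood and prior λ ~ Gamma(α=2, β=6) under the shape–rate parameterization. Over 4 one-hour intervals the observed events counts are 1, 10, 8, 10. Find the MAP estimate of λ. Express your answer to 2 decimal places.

Σxᵢ = 1+10+8+10 = 29, with n = 4.
Posterior ∝ λe^(−6λ) · λ^29e^(−4λ) = λ^30e^(−10λ), i.e. Gamma(shape=31, rate=10).
The mode of a Gamma(a, b) with a ≥ 1 (shape–rate) is (a−1)/b = 30/10 ≈ 3.00.

λ̂_MAP = 3.00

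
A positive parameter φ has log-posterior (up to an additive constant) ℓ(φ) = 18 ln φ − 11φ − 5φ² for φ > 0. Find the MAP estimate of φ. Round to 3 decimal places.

ℓ'(φ) = 18/φ − 11 − 10φ. Setting this to zero and multiplying by φ: 10φ² + 11φ − 18 = 0.
φ = (−11 + √(11² + 4·10·18)) / (2·10) = (−11 + √841) / 20 = (−11 + 29)/20 = 9/10.
ℓ''(φ) = −18/φ² − 10 < 0, confirming a maximum.

φ̂_MAP = 0.900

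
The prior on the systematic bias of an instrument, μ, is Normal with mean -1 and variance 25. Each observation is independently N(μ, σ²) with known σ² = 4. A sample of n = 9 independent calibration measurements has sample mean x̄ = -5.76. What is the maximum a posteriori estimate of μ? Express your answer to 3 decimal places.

μ̂_MAP = -5.677

n = 9, x̄ = -5.76.
For a Normal prior and Normal likelihood with known variance, the posterior is Normal; its mode equals its mean, the precision-weighted average.
Prior precision 1/σ₀² = 1/25 = 0.04; data precision n/σ² = 9/4 = 2.25.
μ̂ = (0.04·(-1) + 2.25·(-5.76)) / (0.04 + 2.25) = (-13)/2.29 = -1300/229 ≈ -5.677.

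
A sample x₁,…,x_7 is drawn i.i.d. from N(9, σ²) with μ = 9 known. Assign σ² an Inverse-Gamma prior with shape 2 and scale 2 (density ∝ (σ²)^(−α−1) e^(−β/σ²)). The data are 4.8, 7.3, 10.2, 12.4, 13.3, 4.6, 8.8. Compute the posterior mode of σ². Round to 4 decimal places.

σ̂²_MAP = 5.8015

Sum of squared deviations about the known mean: SS = (4.8−9)² + (7.3−9)² + (10.2−9)² + (12.4−9)² + (13.3−9)² + (4.6−9)² + (8.8−9)² = 71.42.
The Normal likelihood contributes (σ²)^(−n/2) exp(−SS/(2σ²)), so the posterior is Inverse-Gamma(α + n/2, β + SS/2) = Inverse-Gamma(5.5, 37.71).
The mode of Inverse-Gamma(a, b) is b/(a+1) = 37.71/6.5 ≈ 5.8015.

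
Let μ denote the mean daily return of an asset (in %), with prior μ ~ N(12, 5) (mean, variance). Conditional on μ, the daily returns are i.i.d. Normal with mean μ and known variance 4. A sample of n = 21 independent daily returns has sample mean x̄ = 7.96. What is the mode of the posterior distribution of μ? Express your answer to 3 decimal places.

n = 21, x̄ = 7.96.
For a Normal prior and Normal likelihood with known variance, the posterior is Normal; its mode equals its mean, the precision-weighted average.
Prior precision 1/σ₀² = 1/5 = 0.2; data precision n/σ² = 21/4 = 5.25.
μ̂ = (0.2·12 + 5.25·7.96) / (0.2 + 5.25) = 44.19/5.45 = 4419/545 ≈ 8.108.

μ̂_MAP = 8.108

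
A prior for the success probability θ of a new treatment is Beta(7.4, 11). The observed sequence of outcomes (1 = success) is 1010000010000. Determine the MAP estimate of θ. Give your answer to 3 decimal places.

Prior: Beta(7.4, 11).
Data: 3 successes in 13 trials (from the sequence). The binomial likelihood contributes θ^3(1−θ)^10, so the posterior is Beta(7.4+3, 11+10) = Beta(10.4, 21).
For Beta(a, b) with a, b > 1 the mode is (a−1)/(a+b−2) = 9.4/29.4 ≈ 0.320.

θ̂_MAP = 0.320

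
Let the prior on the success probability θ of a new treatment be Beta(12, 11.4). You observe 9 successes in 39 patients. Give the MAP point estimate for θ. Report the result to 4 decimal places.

Prior: Beta(12, 11.4).
Data: 9 successes in 39 trials. The binomial likelihood contributes θ^9(1−θ)^30, so the posterior is Beta(12+9, 11.4+30) = Beta(21, 41.4).
For Beta(a, b) with a, b > 1 the mode is (a−1)/(a+b−2) = 20/60.4 ≈ 0.3311.

θ̂_MAP = 0.3311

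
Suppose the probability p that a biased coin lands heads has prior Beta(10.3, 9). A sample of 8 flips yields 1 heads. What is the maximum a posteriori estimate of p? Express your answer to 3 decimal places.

p̂_MAP = 0.407

Prior: Beta(10.3, 9).
Data: 1 success in 8 trials. The binomial likelihood contributes p(1−p)^7, so the posterior is Beta(10.3+1, 9+7) = Beta(11.3, 16).
For Beta(a, b) with a, b > 1 the mode is (a−1)/(a+b−2) = 10.3/25.3 ≈ 0.407.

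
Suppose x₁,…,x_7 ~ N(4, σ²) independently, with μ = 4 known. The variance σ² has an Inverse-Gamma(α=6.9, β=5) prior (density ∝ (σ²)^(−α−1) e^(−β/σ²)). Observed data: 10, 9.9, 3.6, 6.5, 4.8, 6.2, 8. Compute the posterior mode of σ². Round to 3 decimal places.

σ̂²_MAP = 4.768

Sum of squared deviations about the known mean: SS = (10−4)² + (9.9−4)² + (3.6−4)² + (6.5−4)² + (4.8−4)² + (6.2−4)² + (8−4)² = 98.7.
The Normal likelihood contributes (σ²)^(−n/2) exp(−SS/(2σ²)), so the posterior is Inverse-Gamma(α + n/2, β + SS/2) = Inverse-Gamma(10.4, 54.35).
The mode of Inverse-Gamma(a, b) is b/(a+1) = 54.35/11.4 ≈ 4.768.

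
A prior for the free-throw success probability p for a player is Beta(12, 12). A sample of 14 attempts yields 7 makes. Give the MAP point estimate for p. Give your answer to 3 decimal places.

Prior: Beta(12, 12).
Data: 7 successes in 14 trials. The binomial likelihood contributes p^7(1−p)^7, so the posterior is Beta(12+7, 12+7) = Beta(19, 19).
For Beta(a, b) with a, b > 1 the mode is (a−1)/(a+b−2) = 18/36 ≈ 0.500.

p̂_MAP = 0.500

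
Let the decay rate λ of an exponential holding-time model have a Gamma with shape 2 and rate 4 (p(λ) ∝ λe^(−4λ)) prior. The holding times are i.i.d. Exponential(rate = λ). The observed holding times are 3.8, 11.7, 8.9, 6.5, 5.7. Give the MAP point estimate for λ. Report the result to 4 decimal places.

λ̂_MAP = 0.1478

The Exponential(rate=λ) likelihood is ∝ λ^n e^(−λΣtᵢ). Here n = 5 and Σtᵢ = 3.8 + 11.7 + 8.9 + 6.5 + 5.7 = 36.6.
Posterior ∝ λe^(−4λ) · λ^5e^(−36.6λ) = λ^6e^(−40.6λ), i.e. Gamma(7, 40.6).
Mode = (a−1)/b = 6/40.6 ≈ 0.1478.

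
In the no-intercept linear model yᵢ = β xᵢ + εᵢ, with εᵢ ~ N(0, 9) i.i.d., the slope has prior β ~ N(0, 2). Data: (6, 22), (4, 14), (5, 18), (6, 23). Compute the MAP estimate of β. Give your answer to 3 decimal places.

β̂_MAP = 3.540

log p(β | y) = −Σ(yᵢ − βxᵢ)²/(2·9) − β²/(2·2) + const.
Setting the derivative to zero: Σxᵢ(yᵢ − βxᵢ)/9 − β/2 = 0, so β = Σxᵢyᵢ / (Σxᵢ² + σ²/τ²).
Σxᵢyᵢ = 6·22 + 4·14 + 5·18 + 6·23 = 416; Σxᵢ² = 113; σ²/τ² = 4.5.
β̂_MAP = 416 / (113 + 4.5) = 416/117.5 ≈ 3.540.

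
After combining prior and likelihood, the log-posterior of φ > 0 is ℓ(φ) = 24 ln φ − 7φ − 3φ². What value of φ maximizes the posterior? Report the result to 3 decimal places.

ℓ'(φ) = 24/φ − 7 − 6φ. Setting this to zero and multiplying by φ: 6φ² + 7φ − 24 = 0.
φ = (−7 + √(7² + 4·6·24)) / (2·6) = (−7 + √625) / 12 = (−7 + 25)/12 = 3/2.
ℓ''(φ) = −24/φ² − 6 < 0, confirming a maximum.

φ̂_MAP = 1.500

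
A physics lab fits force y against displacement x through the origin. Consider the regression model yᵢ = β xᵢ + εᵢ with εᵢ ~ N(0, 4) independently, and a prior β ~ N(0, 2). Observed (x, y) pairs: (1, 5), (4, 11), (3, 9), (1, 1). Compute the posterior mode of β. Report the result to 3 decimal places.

log p(β | y) = −Σ(yᵢ − βxᵢ)²/(2·4) − β²/(2·2) + const.
Setting the derivative to zero: Σxᵢ(yᵢ − βxᵢ)/4 − β/2 = 0, so β = Σxᵢyᵢ / (Σxᵢ² + σ²/τ²).
Σxᵢyᵢ = 1·5 + 4·11 + 3·9 + 1·1 = 77; Σxᵢ² = 27; σ²/τ² = 2.
β̂_MAP = 77 / (27 + 2) = 77/29 ≈ 2.655.

β̂_MAP = 2.655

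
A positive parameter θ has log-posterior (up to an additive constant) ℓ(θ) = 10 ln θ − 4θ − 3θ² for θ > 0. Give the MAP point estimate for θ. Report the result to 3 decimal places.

ℓ'(θ) = 10/θ − 4 − 6θ. Setting this to zero and multiplying by θ: 6θ² + 4θ − 10 = 0.
θ = (−4 + √(4² + 4·6·10)) / (2·6) = (−4 + √256) / 12 = (−4 + 16)/12 = 1.
ℓ''(θ) = −10/θ² − 6 < 0, confirming a maximum.

θ̂_MAP = 1.000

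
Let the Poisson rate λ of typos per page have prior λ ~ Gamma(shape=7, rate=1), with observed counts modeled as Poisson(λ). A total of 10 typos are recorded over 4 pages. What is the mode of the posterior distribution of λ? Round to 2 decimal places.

Σxᵢ = 10, n = 4.
Posterior ∝ λ^6e^(−1λ) · λ^10e^(−4λ) = λ^16e^(−5λ), i.e. Gamma(shape=17, rate=5).
The mode of a Gamma(a, b) with a ≥ 1 (shape–rate) is (a−1)/b = 16/5 ≈ 3.20.

λ̂_MAP = 3.20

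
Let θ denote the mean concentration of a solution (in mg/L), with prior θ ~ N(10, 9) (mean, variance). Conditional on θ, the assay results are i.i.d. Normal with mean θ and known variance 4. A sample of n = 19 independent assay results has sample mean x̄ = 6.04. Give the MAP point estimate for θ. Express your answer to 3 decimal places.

θ̂_MAP = 6.131

n = 19, x̄ = 6.04.
For a Normal prior and Normal likelihood with known variance, the posterior is Normal; its mode equals its mean, the precision-weighted average.
Prior precision 1/σ₀² = 1/9; data precision n/σ² = 19/4 = 4.75.
θ̂ = ((1/9)·10 + 4.75·6.04) / (1/9 + 4.75) = (26821/900)/(175/36) = 26821/4375 ≈ 6.131.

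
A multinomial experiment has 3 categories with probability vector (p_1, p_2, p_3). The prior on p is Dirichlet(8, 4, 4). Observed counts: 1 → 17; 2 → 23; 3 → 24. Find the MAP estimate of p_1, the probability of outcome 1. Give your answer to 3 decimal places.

MAP estimate: 0.312

The posterior is Dirichlet(αᵢ + nᵢ) = Dirichlet(25, 27, 28).
For a Dirichlet(a₁,…,a_K) with all aᵢ > 1, the mode has j-th component (aⱼ − 1)/(Σaᵢ − K).
Here Σaᵢ = 80 and K = 3, so p_1 = (25 − 1)/(80 − 3) = 24/77 ≈ 0.312.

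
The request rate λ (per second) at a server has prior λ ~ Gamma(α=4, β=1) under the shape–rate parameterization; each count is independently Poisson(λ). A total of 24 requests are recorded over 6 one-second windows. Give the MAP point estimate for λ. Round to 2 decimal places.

Σxᵢ = 24, n = 6.
Posterior ∝ λ^3e^(−1λ) · λ^24e^(−6λ) = λ^27e^(−7λ), i.e. Gamma(shape=28, rate=7).
The mode of a Gamma(a, b) with a ≥ 1 (shape–rate) is (a−1)/b = 27/7 ≈ 3.86.

λ̂_MAP = 3.86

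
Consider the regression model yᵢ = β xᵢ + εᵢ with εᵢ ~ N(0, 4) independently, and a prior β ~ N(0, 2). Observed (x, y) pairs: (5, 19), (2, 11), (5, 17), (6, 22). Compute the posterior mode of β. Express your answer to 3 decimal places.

β̂_MAP = 3.630

log p(β | y) = −Σ(yᵢ − βxᵢ)²/(2·4) − β²/(2·2) + const.
Setting the derivative to zero: Σxᵢ(yᵢ − βxᵢ)/4 − β/2 = 0, so β = Σxᵢyᵢ / (Σxᵢ² + σ²/τ²).
Σxᵢyᵢ = 5·19 + 2·11 + 5·17 + 6·22 = 334; Σxᵢ² = 90; σ²/τ² = 2.
β̂_MAP = 334 / (90 + 2) = 334/92 ≈ 3.630.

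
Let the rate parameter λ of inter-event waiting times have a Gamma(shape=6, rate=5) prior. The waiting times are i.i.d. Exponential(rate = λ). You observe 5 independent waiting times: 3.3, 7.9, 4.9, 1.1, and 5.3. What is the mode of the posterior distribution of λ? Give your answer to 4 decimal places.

λ̂_MAP = 0.3636

The Exponential(rate=λ) likelihood is ∝ λ^n e^(−λΣtᵢ). Here n = 5 and Σtᵢ = 3.3 + 7.9 + 4.9 + 1.1 + 5.3 = 22.5.
Posterior ∝ λ^5e^(−5λ) · λ^5e^(−22.5λ) = λ^10e^(−27.5λ), i.e. Gamma(11, 27.5).
Mode = (a−1)/b = 10/27.5 ≈ 0.3636.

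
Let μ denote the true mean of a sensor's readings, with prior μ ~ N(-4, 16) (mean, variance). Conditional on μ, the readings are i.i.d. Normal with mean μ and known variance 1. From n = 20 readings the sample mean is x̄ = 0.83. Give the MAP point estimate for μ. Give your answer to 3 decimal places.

n = 20, x̄ = 0.83.
For a Normal prior and Normal likelihood with known variance, the posterior is Normal; its mode equals its mean, the precision-weighted average.
Prior precision 1/σ₀² = 1/16 = 0.0625; data precision n/σ² = 20/1 = 20.
μ̂ = (0.0625·(-4) + 20·0.83) / (0.0625 + 20) = 16.35/20.0625 = 436/535 ≈ 0.815.

μ̂_MAP = 0.815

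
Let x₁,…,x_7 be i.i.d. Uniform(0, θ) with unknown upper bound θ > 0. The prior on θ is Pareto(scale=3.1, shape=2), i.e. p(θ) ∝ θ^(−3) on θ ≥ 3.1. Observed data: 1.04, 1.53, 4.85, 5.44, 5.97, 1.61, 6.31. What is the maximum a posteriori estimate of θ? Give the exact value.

θ̂_MAP = 6.31

The Uniform(0, θ) likelihood is θ^(−n) for θ ≥ max(xᵢ), zero otherwise. Here max(xᵢ) = 6.31.
Posterior ∝ θ^(−3) · θ^(−7) = θ^(−10) on θ ≥ max(3.1, 6.31) = 6.31.
This density is strictly decreasing in θ, so the posterior mode lies at the lower boundary of the support.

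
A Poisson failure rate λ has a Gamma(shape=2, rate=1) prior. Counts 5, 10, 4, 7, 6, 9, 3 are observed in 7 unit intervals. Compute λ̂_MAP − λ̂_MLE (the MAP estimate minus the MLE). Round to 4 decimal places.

MAP − MLE = -0.6607

Σxᵢ = 44. Posterior is Gamma(46, 8); MAP = (46−1)/8 = 45/8 ≈ 5.62500.
MLE = x̄ = 44/7 ≈ 6.28571.
Difference = 45/8 − 44/7 = -37/56 ≈ -0.6607.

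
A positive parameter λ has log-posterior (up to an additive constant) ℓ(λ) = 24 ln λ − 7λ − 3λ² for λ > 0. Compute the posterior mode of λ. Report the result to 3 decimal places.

ℓ'(λ) = 24/λ − 7 − 6λ. Setting this to zero and multiplying by λ: 6λ² + 7λ − 24 = 0.
λ = (−7 + √(7² + 4·6·24)) / (2·6) = (−7 + √625) / 12 = (−7 + 25)/12 = 3/2.
ℓ''(λ) = −24/λ² − 6 < 0, confirming a maximum.

λ̂_MAP = 1.500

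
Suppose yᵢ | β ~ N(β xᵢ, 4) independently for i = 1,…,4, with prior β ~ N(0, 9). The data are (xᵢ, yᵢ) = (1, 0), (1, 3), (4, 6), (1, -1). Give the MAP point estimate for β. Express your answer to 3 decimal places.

β̂_MAP = 1.337

log p(β | y) = −Σ(yᵢ − βxᵢ)²/(2·4) − β²/(2·9) + const.
Setting the derivative to zero: Σxᵢ(yᵢ − βxᵢ)/4 − β/9 = 0, so β = Σxᵢyᵢ / (Σxᵢ² + σ²/τ²).
Σxᵢyᵢ = 1·0 + 1·3 + 4·6 + 1·(-1) = 26; Σxᵢ² = 19; σ²/τ² = 4/9.
β̂_MAP = 26 / (19 + 4/9) = 26/(175/9) = 234/175 ≈ 1.337.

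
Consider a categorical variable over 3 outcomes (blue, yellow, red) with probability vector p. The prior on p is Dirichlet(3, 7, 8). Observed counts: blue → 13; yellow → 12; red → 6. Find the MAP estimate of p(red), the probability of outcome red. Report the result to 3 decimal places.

The posterior is Dirichlet(αᵢ + nᵢ) = Dirichlet(16, 19, 14).
For a Dirichlet(a₁,…,a_K) with all aᵢ > 1, the mode has j-th component (aⱼ − 1)/(Σaᵢ − K).
Here Σaᵢ = 49 and K = 3, so p(red) = (14 − 1)/(49 − 3) = 13/46 ≈ 0.283.

MAP estimate of p(red) = 0.283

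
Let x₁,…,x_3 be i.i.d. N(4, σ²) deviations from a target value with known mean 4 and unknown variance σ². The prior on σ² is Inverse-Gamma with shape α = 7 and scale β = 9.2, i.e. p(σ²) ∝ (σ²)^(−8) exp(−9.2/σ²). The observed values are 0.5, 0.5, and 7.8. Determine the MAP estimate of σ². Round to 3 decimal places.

Sum of squared deviations about the known mean: SS = (0.5−4)² + (0.5−4)² + (7.8−4)² = 38.94.
The Normal likelihood contributes (σ²)^(−n/2) exp(−SS/(2σ²)), so the posterior is Inverse-Gamma(α + n/2, β + SS/2) = Inverse-Gamma(8.5, 28.67).
The mode of Inverse-Gamma(a, b) is b/(a+1) = 28.67/9.5 ≈ 3.018.

σ̂²_MAP = 3.018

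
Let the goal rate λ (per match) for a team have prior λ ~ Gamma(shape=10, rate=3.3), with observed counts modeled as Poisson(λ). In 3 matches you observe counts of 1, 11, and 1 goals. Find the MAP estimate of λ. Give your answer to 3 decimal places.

Σxᵢ = 1+11+1 = 13, with n = 3.
Posterior ∝ λ^9e^(−3.3λ) · λ^13e^(−3λ) = λ^22e^(−6.3λ), i.e. Gamma(shape=23, rate=6.3).
The mode of a Gamma(a, b) with a ≥ 1 (shape–rate) is (a−1)/b = 22/6.3 ≈ 3.492.

λ̂_MAP = 3.492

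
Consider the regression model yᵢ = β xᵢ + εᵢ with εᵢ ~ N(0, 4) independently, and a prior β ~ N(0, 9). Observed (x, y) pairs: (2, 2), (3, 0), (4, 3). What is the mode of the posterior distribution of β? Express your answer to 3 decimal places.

β̂_MAP = 0.543

log p(β | y) = −Σ(yᵢ − βxᵢ)²/(2·4) − β²/(2·9) + const.
Setting the derivative to zero: Σxᵢ(yᵢ − βxᵢ)/4 − β/9 = 0, so β = Σxᵢyᵢ / (Σxᵢ² + σ²/τ²).
Σxᵢyᵢ = 2·2 + 3·0 + 4·3 = 16; Σxᵢ² = 29; σ²/τ² = 4/9.
β̂_MAP = 16 / (29 + 4/9) = 16/(265/9) = 144/265 ≈ 0.543.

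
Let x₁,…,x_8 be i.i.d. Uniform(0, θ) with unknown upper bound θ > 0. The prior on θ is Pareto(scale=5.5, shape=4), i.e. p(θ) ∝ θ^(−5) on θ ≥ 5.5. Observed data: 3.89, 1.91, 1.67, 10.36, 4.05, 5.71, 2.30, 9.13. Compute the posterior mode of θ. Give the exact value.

The Uniform(0, θ) likelihood is θ^(−n) for θ ≥ max(xᵢ), zero otherwise. Here max(xᵢ) = 10.36.
Posterior ∝ θ^(−5) · θ^(−8) = θ^(−13) on θ ≥ max(5.5, 10.36) = 10.36.
This density is strictly decreasing in θ, so the posterior mode lies at the lower boundary of the support.

θ̂_MAP = 10.36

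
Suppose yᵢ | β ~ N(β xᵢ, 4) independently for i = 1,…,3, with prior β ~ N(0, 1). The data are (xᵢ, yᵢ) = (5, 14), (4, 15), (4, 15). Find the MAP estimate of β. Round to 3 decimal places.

β̂_MAP = 3.115

log p(β | y) = −Σ(yᵢ − βxᵢ)²/(2·4) − β²/(2·1) + const.
Setting the derivative to zero: Σxᵢ(yᵢ − βxᵢ)/4 − β/1 = 0, so β = Σxᵢyᵢ / (Σxᵢ² + σ²/τ²).
Σxᵢyᵢ = 5·14 + 4·15 + 4·15 = 190; Σxᵢ² = 57; σ²/τ² = 4.
β̂_MAP = 190 / (57 + 4) = 190/61 ≈ 3.115.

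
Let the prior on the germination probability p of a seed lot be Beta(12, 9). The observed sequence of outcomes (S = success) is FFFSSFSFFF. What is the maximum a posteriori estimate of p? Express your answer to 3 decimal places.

p̂_MAP = 0.483

Prior: Beta(12, 9).
Data: 3 successes in 10 trials (from the sequence). The binomial likelihood contributes p^3(1−p)^7, so the posterior is Beta(12+3, 9+7) = Beta(15, 16).
For Beta(a, b) with a, b > 1 the mode is (a−1)/(a+b−2) = 14/29 ≈ 0.483.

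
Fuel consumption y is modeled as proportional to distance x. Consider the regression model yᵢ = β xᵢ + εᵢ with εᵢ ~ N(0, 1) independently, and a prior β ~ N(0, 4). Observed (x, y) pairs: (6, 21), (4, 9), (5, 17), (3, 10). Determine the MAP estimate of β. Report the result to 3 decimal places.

β̂_MAP = 3.212

log p(β | y) = −Σ(yᵢ − βxᵢ)²/(2·1) − β²/(2·4) + const.
Setting the derivative to zero: Σxᵢ(yᵢ − βxᵢ)/1 − β/4 = 0, so β = Σxᵢyᵢ / (Σxᵢ² + σ²/τ²).
Σxᵢyᵢ = 6·21 + 4·9 + 5·17 + 3·10 = 277; Σxᵢ² = 86; σ²/τ² = 0.25.
β̂_MAP = 277 / (86 + 0.25) = 277/86.25 ≈ 3.212.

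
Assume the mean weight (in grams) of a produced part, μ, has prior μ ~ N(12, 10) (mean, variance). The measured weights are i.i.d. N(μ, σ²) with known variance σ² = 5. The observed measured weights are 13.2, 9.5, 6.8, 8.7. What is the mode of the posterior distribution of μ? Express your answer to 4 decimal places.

n = 4; x̄ = (13.2 + 9.5 + 6.8 + 8.7)/4 = 38.2/4 = 9.55.
For a Normal prior and Normal likelihood with known variance, the posterior is Normal; its mode equals its mean, the precision-weighted average.
Prior precision 1/σ₀² = 1/10 = 0.1; data precision n/σ² = 4/5 = 0.8.
μ̂ = (0.1·12 + 0.8·9.55) / (0.1 + 0.8) = 8.84/0.9 = 442/45 ≈ 9.8222.

μ̂_MAP = 9.8222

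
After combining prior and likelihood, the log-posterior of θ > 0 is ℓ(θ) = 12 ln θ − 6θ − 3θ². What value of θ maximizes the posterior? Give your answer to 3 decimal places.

θ̂_MAP = 1.000

ℓ'(θ) = 12/θ − 6 − 6θ. Setting this to zero and multiplying by θ: 6θ² + 6θ − 12 = 0.
θ = (−6 + √(6² + 4·6·12)) / (2·6) = (−6 + √324) / 12 = (−6 + 18)/12 = 1.
ℓ''(θ) = −12/θ² − 6 < 0, confirming a maximum.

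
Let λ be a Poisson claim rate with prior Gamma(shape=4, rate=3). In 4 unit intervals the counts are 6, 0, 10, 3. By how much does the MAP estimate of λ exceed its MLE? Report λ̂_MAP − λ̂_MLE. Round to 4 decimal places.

Σxᵢ = 19. Posterior is Gamma(23, 7); MAP = (23−1)/7 = 22/7 ≈ 3.14286.
MLE = x̄ = 19/4 ≈ 4.75000.
Difference = 22/7 − 19/4 = -45/28 ≈ -1.6071.

MAP − MLE = -1.6071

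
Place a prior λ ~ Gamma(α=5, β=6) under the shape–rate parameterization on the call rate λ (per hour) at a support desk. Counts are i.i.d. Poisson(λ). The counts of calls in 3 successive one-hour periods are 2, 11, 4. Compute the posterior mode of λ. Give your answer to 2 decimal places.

Σxᵢ = 2+11+4 = 17, with n = 3.
Posterior ∝ λ^4e^(−6λ) · λ^17e^(−3λ) = λ^21e^(−9λ), i.e. Gamma(shape=22, rate=9).
The mode of a Gamma(a, b) with a ≥ 1 (shape–rate) is (a−1)/b = 21/9 ≈ 2.33.

λ̂_MAP = 2.33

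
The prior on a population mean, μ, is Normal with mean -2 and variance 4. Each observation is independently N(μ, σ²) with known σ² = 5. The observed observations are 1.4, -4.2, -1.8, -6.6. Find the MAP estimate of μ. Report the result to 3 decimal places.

μ̂_MAP = -2.610

n = 4; x̄ = (1.4 + (-4.2) + (-1.8) + (-6.6))/4 = -11.2/4 = -2.8.
For a Normal prior and Normal likelihood with known variance, the posterior is Normal; its mode equals its mean, the precision-weighted average.
Prior precision 1/σ₀² = 1/4 = 0.25; data precision n/σ² = 4/5 = 0.8.
μ̂ = (0.25·(-2) + 0.8·(-2.8)) / (0.25 + 0.8) = (-2.74)/1.05 = -274/105 ≈ -2.610.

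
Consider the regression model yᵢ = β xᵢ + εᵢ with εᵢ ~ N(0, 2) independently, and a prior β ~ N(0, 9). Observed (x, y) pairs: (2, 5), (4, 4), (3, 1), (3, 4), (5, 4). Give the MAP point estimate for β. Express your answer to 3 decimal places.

β̂_MAP = 0.965

log p(β | y) = −Σ(yᵢ − βxᵢ)²/(2·2) − β²/(2·9) + const.
Setting the derivative to zero: Σxᵢ(yᵢ − βxᵢ)/2 − β/9 = 0, so β = Σxᵢyᵢ / (Σxᵢ² + σ²/τ²).
Σxᵢyᵢ = 2·5 + 4·4 + 3·1 + 3·4 + 5·4 = 61; Σxᵢ² = 63; σ²/τ² = 2/9.
β̂_MAP = 61 / (63 + 2/9) = 61/(569/9) = 549/569 ≈ 0.965.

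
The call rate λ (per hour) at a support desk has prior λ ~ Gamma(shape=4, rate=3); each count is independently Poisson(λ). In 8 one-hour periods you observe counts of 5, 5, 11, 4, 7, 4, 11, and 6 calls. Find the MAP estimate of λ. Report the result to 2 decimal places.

λ̂_MAP = 5.09

Σxᵢ = 5+5+11+4+7+4+11+6 = 53, with n = 8.
Posterior ∝ λ^3e^(−3λ) · λ^53e^(−8λ) = λ^56e^(−11λ), i.e. Gamma(shape=57, rate=11).
The mode of a Gamma(a, b) with a ≥ 1 (shape–rate) is (a−1)/b = 56/11 ≈ 5.09.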